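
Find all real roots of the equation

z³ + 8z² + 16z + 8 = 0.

Possible rational roots are divisors of 8. Testing z = -2 gives 0, so (z + 2) is a factor.
Divide: z³ + 8z² + 16z + 8 = (z + 2)(z² + 6z + 4).
Apply the quadratic formula to z² + 6z + 4 = 0: z = (-6 ± √20)/2, i.e. z ≈ -0.7639 or z ≈ -5.2361.

z = -5.2361 or z = -2 or z = -0.7639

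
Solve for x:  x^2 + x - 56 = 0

x = -8 or x = 7

Factor: (x - 7)(x + 8) = 0.
So x = 7 or x = -8.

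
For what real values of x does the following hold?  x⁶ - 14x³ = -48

x = 1.8171 or x = 2

Let u = x³. The equation becomes u² - 14u + 48 = 0.
Factor: (u - 8)(u - 6) = 0, so u = 8 or u = 6.
x³ = 8 gives x = 2.
x³ = 6 gives x = ∛(6) ≈ 1.8171.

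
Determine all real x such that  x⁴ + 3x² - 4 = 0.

Let u = x². The equation becomes u² + 3u - 4 = 0.
Factor: (u - 1)(u + 4) = 0, so u = 1 or u = -4.
x² = 1 gives x = ±1.
x² = -4 < 0 has no real solution.

x = -1 or x = 1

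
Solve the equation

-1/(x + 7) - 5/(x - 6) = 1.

Multiply both sides by (x + 7)(x - 6):
-(x - 6) - 5(x + 7) = (x + 7)(x - 6).
Expand and collect terms: x² + 7x - 13 = 0.
By the quadratic formula, x = (-7 ± √101) / 2, so x ≈ 1.5249 or x ≈ -8.5249.
Neither value makes a denominator zero (x ≠ -7, x ≠ 6), so both are valid.

x = -8.5249 or x = 1.5249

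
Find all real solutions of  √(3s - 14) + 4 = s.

s = 5 or s = 6

Isolate the radical: √(3s - 14) = s - 4.
Square both sides: 3s - 14 = (s - 4)².
Expand and rearrange: s² - 11s + 30 = 0.
Solving gives s = 6 or s = 5.
Check each candidate in the original equation:
  s = 6: √(4) = 2, while s - 4 = 2 — valid.
  s = 5: √(1) = 1, while s - 4 = 1 — valid.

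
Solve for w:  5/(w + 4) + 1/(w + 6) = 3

w = -5.8257 or w = -2.1743

Multiply both sides by (w + 4)(w + 6):
5(w + 6) + (w + 4) = 3(w + 4)(w + 6).
Expand and collect terms: 3w² + 24w + 38 = 0.
By the quadratic formula, w = (-24 ± √120) / 6, so w ≈ -2.1743 or w ≈ -5.8257.
Neither value makes a denominator zero (w ≠ -4, w ≠ -6), so both are valid.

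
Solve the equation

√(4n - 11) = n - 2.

n = 3 or n = 5

Square both sides: 4n - 11 = (n - 2)².
Expand and rearrange: n² - 8n + 15 = 0.
Solving gives n = 5 or n = 3.
Check each candidate in the original equation:
  n = 5: √(9) = 3, while n - 2 = 3 — valid.
  n = 3: √(1) = 1, while n - 2 = 1 — valid.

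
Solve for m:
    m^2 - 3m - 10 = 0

m = -2 or m = 5

Factor: (m + 2)(m - 5) = 0.
So m = -2 or m = 5.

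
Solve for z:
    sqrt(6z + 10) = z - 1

Square both sides: 6z + 10 = (z - 1)^2.
Expand and rearrange: z^2 - 8z - 9 = 0.
Solving gives z = 9 or z = -1.
Check each candidate in the original equation:
  z = 9: sqrt(64) = 8, while z - 1 = 8 — valid.
  z = -1: sqrt(4) = 2, while z - 1 = -2 — extraneous.

z = 9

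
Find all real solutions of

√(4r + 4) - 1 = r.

r = -1 or r = 3

Isolate the radical: √(4r + 4) = r + 1.
Square both sides: 4r + 4 = (r + 1)².
Expand and rearrange: r² - 2r - 3 = 0.
Solving gives r = 3 or r = -1.
Check each candidate in the original equation:
  r = 3: √(16) = 4, while r + 1 = 4 — valid.
  r = -1: √(0) = 0, while r + 1 = 0 — valid.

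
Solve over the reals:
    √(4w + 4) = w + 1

Square both sides: 4w + 4 = (w + 1)².
Expand and rearrange: w² - 2w - 3 = 0.
Solving gives w = 3 or w = -1.
Check each candidate in the original equation:
  w = 3: √(16) = 4, while w + 1 = 4 — valid.
  w = -1: √(0) = 0, while w + 1 = 0 — valid.

w = -1 or w = 3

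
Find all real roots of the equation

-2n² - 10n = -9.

n = -5.7787 or n = 0.7787

Rearrange to standard form: -2n² - 10n + 9 = 0.
Discriminant: (-10)² − 4·(-2)·9 = 172.
Quadratic formula: n = (10 ± √172) / (-4).
So n = -√(43)/2 - 5/2 ≈ -5.7787 or n = -5/2 + √(43)/2 ≈ 0.7787.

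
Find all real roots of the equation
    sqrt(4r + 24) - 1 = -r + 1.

r = -2

Isolate the radical: sqrt(4r + 24) = -r + 2.
Square both sides: 4r + 24 = (-r + 2)^2.
Expand and rearrange: r^2 - 8r - 20 = 0.
Solving gives r = 10 or r = -2.
Check each candidate in the original equation:
  r = 10: sqrt(64) = 8, while -r + 2 = -8 — extraneous.
  r = -2: sqrt(16) = 4, while -r + 2 = 4 — valid.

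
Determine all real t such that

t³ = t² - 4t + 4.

Rearrange: t³ - t² + 4t - 4 = 0.
Possible rational roots are divisors of -4. Testing t = 1 gives 0, so (t - 1) is a factor.
Divide: t³ - t² + 4t - 4 = (t - 1)(t² + 4).
The quadratic t² + 4 has discriminant -16 < 0, so no further real roots.

t = 1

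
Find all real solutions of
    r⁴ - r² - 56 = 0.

Let u = r². The equation becomes u² - u - 56 = 0.
Factor: (u - 8)(u + 7) = 0, so u = 8 or u = -7.
r² = 8 gives r = ±2·√(2) ≈ ±2.8284.
r² = -7 < 0 has no real solution.

r = -2.8284 or r = 2.8284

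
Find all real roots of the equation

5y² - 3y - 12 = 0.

Discriminant: (-3)² − 4·5·(-12) = 249.
Quadratic formula: y = (3 ± √249) / 10.
So y = 3/10 + √(249)/10 ≈ 1.878 or y = 3/10 - √(249)/10 ≈ -1.278.

y = -1.278 or y = 1.878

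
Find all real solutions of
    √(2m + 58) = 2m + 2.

m = 3

Square both sides: 2m + 58 = (2m + 2)².
Expand and rearrange: 4m² + 6m - 54 = 0.
Solving gives m = 3 or m = -4.5.
Check each candidate in the original equation:
  m = 3: √(64) = 8, while 2m + 2 = 8 — valid.
  m = -4.5: √(49) = 7, while 2m + 2 = -7 — extraneous.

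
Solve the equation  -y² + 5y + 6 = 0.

Factor: -1(y + 1)(y - 6) = 0.
So y = -1 or y = 6.

y = -1 or y = 6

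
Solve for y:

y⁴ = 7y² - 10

y = -2.2361 or y = -1.4142 or y = 1.4142 or y = 2.2361

Let u = y². The equation becomes u² - 7u + 10 = 0.
Factor: (u - 5)(u - 2) = 0, so u = 5 or u = 2.
y² = 5 gives y = ±√(5) ≈ ±2.2361.
y² = 2 gives y = ±√(2) ≈ ±1.4142.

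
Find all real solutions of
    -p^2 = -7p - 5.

p = -0.6533 or p = 7.6533

Rearrange to standard form: -p^2 + 7p + 5 = 0.
Discriminant: (7)^2 - 4*(-1)*5 = 69.
Quadratic formula: p = (-7 +/- sqrt(69)) / (-2).
So p = 7/2 - sqrt(69)/2 ~= -0.6533 or p = 7/2 + sqrt(69)/2 ~= 7.6533.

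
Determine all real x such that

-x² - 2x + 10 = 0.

x = -4.3166 or x = 2.3166

Discriminant: (-2)² − 4·(-1)·10 = 44.
Quadratic formula: x = (2 ± √44) / (-2).
So x = -√(11) - 1 ≈ -4.3166 or x = -1 + √(11) ≈ 2.3166.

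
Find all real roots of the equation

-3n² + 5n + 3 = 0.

Discriminant: (5)² − 4·(-3)·3 = 61.
Quadratic formula: n = (-5 ± √61) / (-6).
So n = 5/6 - √(61)/6 ≈ -0.4684 or n = 5/6 + √(61)/6 ≈ 2.135.

n = -0.4684 or n = 2.135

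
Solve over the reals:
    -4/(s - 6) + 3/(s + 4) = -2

Multiply both sides by (s - 6)(s + 4):
-4(s + 4) + 3(s - 6) = -2(s - 6)(s + 4).
Expand and collect terms: -2s^2 + 5s + 82 = 0.
By the quadratic formula, s = (-5 +/- sqrt(681)) / -4, so s ~= -5.274 or s ~= 7.774.
Neither value makes a denominator zero (s != 6, s != -4), so both are valid.

s = -5.274 or s = 7.774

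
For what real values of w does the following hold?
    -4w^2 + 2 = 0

Discriminant: (0)^2 - 4*(-4)*2 = 32.
Quadratic formula: w = (0 +/- sqrt(32)) / (-8).
So w = -sqrt(2)/2 ~= -0.7071 or w = sqrt(2)/2 ~= 0.7071.

w = -0.7071 or w = 0.7071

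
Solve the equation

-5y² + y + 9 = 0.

Discriminant: (1)² − 4·(-5)·9 = 181.
Quadratic formula: y = (-1 ± √181) / (-10).
So y = 1/10 - √(181)/10 ≈ -1.2454 or y = 1/10 + √(181)/10 ≈ 1.4454.

y = -1.2454 or y = 1.4454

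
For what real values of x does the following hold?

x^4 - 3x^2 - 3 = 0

Let u = x^2. The equation becomes u^2 - 3u - 3 = 0.
By the quadratic formula, u = 3/2 + sqrt(21)/2 or u = 3/2 - sqrt(21)/2.
x^2 = 3/2 + sqrt(21)/2 gives x = +/-sqrt(3/2 + sqrt(21)/2) ~= +/-1.9471.
x^2 = 3/2 - sqrt(21)/2 < 0 has no real solution.

x = -1.9471 or x = 1.9471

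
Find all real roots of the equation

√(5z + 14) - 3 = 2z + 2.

z = -1

Isolate the radical: √(5z + 14) = 2z + 5.
Square both sides: 5z + 14 = (2z + 5)².
Expand and rearrange: 4z² + 15z + 11 = 0.
Solving gives z = -1 or z = -2.75.
Check each candidate in the original equation:
  z = -1: √(9) = 3, while 2z + 5 = 3 — valid.
  z = -2.75: √(0.25) = 0.5, while 2z + 5 = -0.5 — extraneous.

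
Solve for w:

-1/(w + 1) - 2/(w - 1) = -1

Multiply both sides by (w + 1)(w - 1):
-(w - 1) - 2(w + 1) = -(w + 1)(w - 1).
Expand and collect terms: -w² + 3w + 2 = 0.
By the quadratic formula, w = (-3 ± √17) / -2, so w ≈ -0.5616 or w ≈ 3.5616.
Neither value makes a denominator zero (w ≠ -1, w ≠ 1), so both are valid.

w = -0.5616 or w = 3.5616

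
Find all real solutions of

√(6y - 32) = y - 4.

Square both sides: 6y - 32 = (y - 4)².
Expand and rearrange: y² - 14y + 48 = 0.
Solving gives y = 8 or y = 6.
Check each candidate in the original equation:
  y = 8: √(16) = 4, while y - 4 = 4 — valid.
  y = 6: √(4) = 2, while y - 4 = 2 — valid.

y = 6 or y = 8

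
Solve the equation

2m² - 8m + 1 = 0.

m = 0.1292 or m = 3.8708

Discriminant: (-8)² − 4·2·1 = 56.
Quadratic formula: m = (8 ± √56) / 4.
So m = √(14)/2 + 2 ≈ 3.8708 or m = 2 - √(14)/2 ≈ 0.1292.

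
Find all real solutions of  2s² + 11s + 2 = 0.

Discriminant: (11)² − 4·2·2 = 105.
Quadratic formula: s = (-11 ± √105) / 4.
So s = -11/4 + √(105)/4 ≈ -0.1883 or s = -11/4 - √(105)/4 ≈ -5.3117.

s = -5.3117 or s = -0.1883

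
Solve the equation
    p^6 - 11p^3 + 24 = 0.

Let u = p^3. The equation becomes u^2 - 11u + 24 = 0.
Factor: (u - 8)(u - 3) = 0, so u = 8 or u = 3.
p^3 = 8 gives p = 2.
p^3 = 3 gives p = (3)^(1/3) ~= 1.4422.

p = 1.4422 or p = 2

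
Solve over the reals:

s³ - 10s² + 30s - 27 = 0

s = 1.6972 or s = 3 or s = 5.3028

Possible rational roots are divisors of -27. Testing s = 3 gives 0, so (s - 3) is a factor.
Divide: s³ - 10s² + 30s - 27 = (s - 3)(s² - 7s + 9).
Apply the quadratic formula to s² - 7s + 9 = 0: s = (7 ± √13)/2, i.e. s ≈ 5.3028 or s ≈ 1.6972.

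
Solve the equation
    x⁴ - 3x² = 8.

x = -2.1683 or x = 2.1683

Let u = x². The equation becomes u² - 3u - 8 = 0.
By the quadratic formula, u = 3/2 + √(41)/2 or u = 3/2 - √(41)/2.
x² = 3/2 + √(41)/2 gives x = ±√(3/2 + √(41)/2) ≈ ±2.1683.
x² = 3/2 - √(41)/2 < 0 has no real solution.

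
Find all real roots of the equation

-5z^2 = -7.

Rearrange to standard form: -5z^2 + 7 = 0.
Discriminant: (0)^2 - 4*(-5)*7 = 140.
Quadratic formula: z = (0 +/- sqrt(140)) / (-10).
So z = -sqrt(35)/5 ~= -1.1832 or z = sqrt(35)/5 ~= 1.1832.

z = -1.1832 or z = 1.1832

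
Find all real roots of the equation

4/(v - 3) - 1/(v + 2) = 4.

Multiply both sides by (v - 3)(v + 2):
4(v + 2) - (v - 3) = 4(v - 3)(v + 2).
Expand and collect terms: 4v^2 - 7v - 35 = 0.
By the quadratic formula, v = (7 +/- sqrt(609)) / 8, so v ~= 3.9597 or v ~= -2.2097.
Neither value makes a denominator zero (v != 3, v != -2), so both are valid.

v = -2.2097 or v = 3.9597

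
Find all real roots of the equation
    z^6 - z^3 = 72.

Let u = z^3. The equation becomes u^2 - u - 72 = 0.
Factor: (u - 9)(u + 8) = 0, so u = 9 or u = -8.
z^3 = 9 gives z = (9)^(1/3) ~= 2.0801.
z^3 = -8 gives z = -2.

z = -2 or z = 2.0801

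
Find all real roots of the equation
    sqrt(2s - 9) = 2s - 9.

s = 4.5 or s = 5

Square both sides: 2s - 9 = (2s - 9)^2.
Expand and rearrange: 4s^2 - 38s + 90 = 0.
Solving gives s = 5 or s = 4.5.
Check each candidate in the original equation:
  s = 5: sqrt(1) = 1, while 2s - 9 = 1 — valid.
  s = 4.5: sqrt(0) = 0, while 2s - 9 = 0 — valid.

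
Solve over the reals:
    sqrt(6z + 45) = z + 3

Square both sides: 6z + 45 = (z + 3)^2.
Expand and rearrange: z^2 - 36 = 0.
Solving gives z = 6 or z = -6.
Check each candidate in the original equation:
  z = 6: sqrt(81) = 9, while z + 3 = 9 — valid.
  z = -6: sqrt(9) = 3, while z + 3 = -3 — extraneous.

z = 6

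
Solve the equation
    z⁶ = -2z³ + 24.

z = -1.8171 or z = 1.5874

Let u = z³. The equation becomes u² + 2u - 24 = 0.
Factor: (u - 4)(u + 6) = 0, so u = 4 or u = -6.
z³ = 4 gives z = ∛(4) ≈ 1.5874.
z³ = -6 gives z = -∛(6) ≈ -1.8171.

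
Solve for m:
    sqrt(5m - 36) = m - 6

m = 8 or m = 9

Square both sides: 5m - 36 = (m - 6)^2.
Expand and rearrange: m^2 - 17m + 72 = 0.
Solving gives m = 9 or m = 8.
Check each candidate in the original equation:
  m = 9: sqrt(9) = 3, while m - 6 = 3 — valid.
  m = 8: sqrt(4) = 2, while m - 6 = 2 — valid.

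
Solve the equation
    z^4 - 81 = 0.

Let u = z^2. The equation becomes u^2 - 81 = 0.
Factor: (u + 9)(u - 9) = 0, so u = -9 or u = 9.
z^2 = -9 < 0 has no real solution.
z^2 = 9 gives z = +/-3.

z = -3 or z = 3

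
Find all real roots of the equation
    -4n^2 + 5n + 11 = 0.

Discriminant: (5)^2 - 4*(-4)*11 = 201.
Quadratic formula: n = (-5 +/- sqrt(201)) / (-8).
So n = 5/8 - sqrt(201)/8 ~= -1.1472 or n = 5/8 + sqrt(201)/8 ~= 2.3972.

n = -1.1472 or n = 2.3972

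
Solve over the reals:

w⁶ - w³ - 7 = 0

Let u = w³. The equation becomes u² - u - 7 = 0.
By the quadratic formula, u = 1/2 + √(29)/2 or u = 1/2 - √(29)/2.
w³ = 1/2 + √(29)/2 gives w = ∛(1/2 + √(29)/2) ≈ 1.4725.
w³ = 1/2 - √(29)/2 gives w = -∛(-1/2 + √(29)/2) ≈ -1.2991.

w = -1.2991 or w = 1.4725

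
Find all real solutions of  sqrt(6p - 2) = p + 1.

p = 1 or p = 3

Square both sides: 6p - 2 = (p + 1)^2.
Expand and rearrange: p^2 - 4p + 3 = 0.
Solving gives p = 3 or p = 1.
Check each candidate in the original equation:
  p = 3: sqrt(16) = 4, while p + 1 = 4 — valid.
  p = 1: sqrt(4) = 2, while p + 1 = 2 — valid.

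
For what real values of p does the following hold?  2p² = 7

Rearrange to standard form: 2p² - 7 = 0.
Discriminant: (0)² − 4·2·(-7) = 56.
Quadratic formula: p = (0 ± √56) / 4.
So p = √(14)/2 ≈ 1.8708 or p = -√(14)/2 ≈ -1.8708.

p = -1.8708 or p = 1.8708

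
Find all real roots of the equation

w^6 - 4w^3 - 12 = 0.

w = -1.2599 or w = 1.8171

Let u = w^3. The equation becomes u^2 - 4u - 12 = 0.
Factor: (u + 2)(u - 6) = 0, so u = -2 or u = 6.
w^3 = -2 gives w = -(2)^(1/3) ~= -1.2599.
w^3 = 6 gives w = (6)^(1/3) ~= 1.8171.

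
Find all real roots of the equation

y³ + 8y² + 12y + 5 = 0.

y = -6.1926 or y = -1 or y = -0.8074

Possible rational roots are divisors of 5. Testing y = -1 gives 0, so (y + 1) is a factor.
Divide: y³ + 8y² + 12y + 5 = (y + 1)(y² + 7y + 5).
Apply the quadratic formula to y² + 7y + 5 = 0: y = (-7 ± √29)/2, i.e. y ≈ -0.8074 or y ≈ -6.1926.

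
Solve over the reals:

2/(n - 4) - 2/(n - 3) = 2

Multiply both sides by (n - 4)(n - 3):
2(n - 3) - 2(n - 4) = 2(n - 4)(n - 3).
Expand and collect terms: 2n² - 14n + 22 = 0.
By the quadratic formula, n = (14 ± √20) / 4, so n ≈ 4.618 or n ≈ 2.382.
Neither value makes a denominator zero (n ≠ 4, n ≠ 3), so both are valid.

n = 2.382 or n = 4.618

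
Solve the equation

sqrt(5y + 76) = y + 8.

Square both sides: 5y + 76 = (y + 8)^2.
Expand and rearrange: y^2 + 11y - 12 = 0.
Solving gives y = 1 or y = -12.
Check each candidate in the original equation:
  y = 1: sqrt(81) = 9, while y + 8 = 9 — valid.
  y = -12: sqrt(16) = 4, while y + 8 = -4 — extraneous.

y = 1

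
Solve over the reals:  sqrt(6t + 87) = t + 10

Square both sides: 6t + 87 = (t + 10)^2.
Expand and rearrange: t^2 + 14t + 13 = 0.
Solving gives t = -1 or t = -13.
Check each candidate in the original equation:
  t = -1: sqrt(81) = 9, while t + 10 = 9 — valid.
  t = -13: sqrt(9) = 3, while t + 10 = -3 — extraneous.

t = -1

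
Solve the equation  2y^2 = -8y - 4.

y = -3.4142 or y = -0.5858

Rearrange to standard form: 2y^2 + 8y + 4 = 0.
Discriminant: (8)^2 - 4*2*4 = 32.
Quadratic formula: y = (-8 +/- sqrt(32)) / 4.
So y = -2 + sqrt(2) ~= -0.5858 or y = -2 - sqrt(2) ~= -3.4142.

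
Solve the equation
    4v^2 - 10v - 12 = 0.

v = -0.886 or v = 3.386

Discriminant: (-10)^2 - 4*4*(-12) = 292.
Quadratic formula: v = (10 +/- sqrt(292)) / 8.
So v = 5/4 + sqrt(73)/4 ~= 3.386 or v = 5/4 - sqrt(73)/4 ~= -0.886.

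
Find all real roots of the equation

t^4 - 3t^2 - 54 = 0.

t = -3 or t = 3

Let u = t^2. The equation becomes u^2 - 3u - 54 = 0.
Factor: (u - 9)(u + 6) = 0, so u = 9 or u = -6.
t^2 = 9 gives t = +/-3.
t^2 = -6 < 0 has no real solution.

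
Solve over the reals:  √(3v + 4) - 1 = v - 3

Isolate the radical: √(3v + 4) = v - 2.
Square both sides: 3v + 4 = (v - 2)².
Expand and rearrange: v² - 7v = 0.
Solving gives v = 7 or v = 0.
Check each candidate in the original equation:
  v = 7: √(25) = 5, while v - 2 = 5 — valid.
  v = 0: √(4) = 2, while v - 2 = -2 — extraneous.

v = 7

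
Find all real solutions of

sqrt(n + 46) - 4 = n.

Isolate the radical: sqrt(n + 46) = n + 4.
Square both sides: n + 46 = (n + 4)^2.
Expand and rearrange: n^2 + 7n - 30 = 0.
Solving gives n = 3 or n = -10.
Check each candidate in the original equation:
  n = 3: sqrt(49) = 7, while n + 4 = 7 — valid.
  n = -10: sqrt(36) = 6, while n + 4 = -6 — extraneous.

n = 3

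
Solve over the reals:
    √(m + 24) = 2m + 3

Square both sides: m + 24 = (2m + 3)².
Expand and rearrange: 4m² + 11m - 15 = 0.
Solving gives m = 1 or m = -3.75.
Check each candidate in the original equation:
  m = 1: √(25) = 5, while 2m + 3 = 5 — valid.
  m = -3.75: √(20.25) = 4.5, while 2m + 3 = -4.5 — extraneous.

m = 1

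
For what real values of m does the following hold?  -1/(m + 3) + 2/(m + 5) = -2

Multiply both sides by (m + 3)(m + 5):
-(m + 5) + 2(m + 3) = -2(m + 3)(m + 5).
Expand and collect terms: -2m² - 17m - 31 = 0.
By the quadratic formula, m = (17 ± √41) / -4, so m ≈ -5.8508 or m ≈ -2.6492.
Neither value makes a denominator zero (m ≠ -3, m ≠ -5), so both are valid.

m = -5.8508 or m = -2.6492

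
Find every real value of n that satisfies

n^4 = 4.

Let u = n^2. The equation becomes u^2 - 4 = 0.
Factor: (u - 2)(u + 2) = 0, so u = 2 or u = -2.
n^2 = 2 gives n = +/-sqrt(2) ~= +/-1.4142.
n^2 = -2 < 0 has no real solution.

n = -1.4142 or n = 1.4142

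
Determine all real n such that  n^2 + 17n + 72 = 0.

n = -9 or n = -8

Factor: (n + 9)(n + 8) = 0.
So n = -9 or n = -8.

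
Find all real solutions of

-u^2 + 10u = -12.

u = -1.0828 or u = 11.0828

Rearrange to standard form: -u^2 + 10u + 12 = 0.
Discriminant: (10)^2 - 4*(-1)*12 = 148.
Quadratic formula: u = (-10 +/- sqrt(148)) / (-2).
So u = 5 - sqrt(37) ~= -1.0828 or u = 5 + sqrt(37) ~= 11.0828.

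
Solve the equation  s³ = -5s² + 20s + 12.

s = -7.4641 or s = -0.5359 or s = 3

Rearrange: s³ + 5s² - 20s - 12 = 0.
Possible rational roots are divisors of -12. Testing s = 3 gives 0, so (s - 3) is a factor.
Divide: s³ + 5s² - 20s - 12 = (s - 3)(s² + 8s + 4).
Apply the quadratic formula to s² + 8s + 4 = 0: s = (-8 ± √48)/2, i.e. s ≈ -0.5359 or s ≈ -7.4641.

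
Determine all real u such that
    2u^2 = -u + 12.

u = -2.7122 or u = 2.2122

Rearrange to standard form: 2u^2 + u - 12 = 0.
Discriminant: (1)^2 - 4*2*(-12) = 97.
Quadratic formula: u = (-1 +/- sqrt(97)) / 4.
So u = -1/4 + sqrt(97)/4 ~= 2.2122 or u = -sqrt(97)/4 - 1/4 ~= -2.7122.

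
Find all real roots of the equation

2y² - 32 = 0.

y = -4 or y = 4

Factor: 2(y - 4)(y + 4) = 0.
So y = 4 or y = -4.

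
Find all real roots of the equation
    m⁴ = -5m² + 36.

m = -2 or m = 2

Let u = m². The equation becomes u² + 5u - 36 = 0.
Factor: (u - 4)(u + 9) = 0, so u = 4 or u = -9.
m² = 4 gives m = ±2.
m² = -9 < 0 has no real solution.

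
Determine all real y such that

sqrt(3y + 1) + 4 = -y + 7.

y = 1

Isolate the radical: sqrt(3y + 1) = -y + 3.
Square both sides: 3y + 1 = (-y + 3)^2.
Expand and rearrange: y^2 - 9y + 8 = 0.
Solving gives y = 8 or y = 1.
Check each candidate in the original equation:
  y = 8: sqrt(25) = 5, while -y + 3 = -5 — extraneous.
  y = 1: sqrt(4) = 2, while -y + 3 = 2 — valid.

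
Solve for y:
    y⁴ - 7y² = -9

Let u = y². The equation becomes u² - 7u + 9 = 0.
By the quadratic formula, u = √(13)/2 + 7/2 or u = 7/2 - √(13)/2.
y² = √(13)/2 + 7/2 gives y = ±(1/2 + √(13)/2) ≈ ±2.3028.
y² = 7/2 - √(13)/2 gives y = ±(-1/2 + √(13)/2) ≈ ±1.3028.

y = -2.3028 or y = -1.3028 or y = 1.3028 or y = 2.3028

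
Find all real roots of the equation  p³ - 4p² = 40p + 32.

Rearrange: p³ - 4p² - 40p - 32 = 0.
Possible rational roots are divisors of -32. Testing p = -4 gives 0, so (p + 4) is a factor.
Divide: p³ - 4p² - 40p - 32 = (p + 4)(p² - 8p - 8).
Apply the quadratic formula to p² - 8p - 8 = 0: p = (8 ± √96)/2, i.e. p ≈ 8.899 or p ≈ -0.899.

p = -4 or p = -0.899 or p = 8.899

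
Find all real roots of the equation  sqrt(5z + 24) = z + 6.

Square both sides: 5z + 24 = (z + 6)^2.
Expand and rearrange: z^2 + 7z + 12 = 0.
Solving gives z = -3 or z = -4.
Check each candidate in the original equation:
  z = -3: sqrt(9) = 3, while z + 6 = 3 — valid.
  z = -4: sqrt(4) = 2, while z + 6 = 2 — valid.

z = -4 or z = -3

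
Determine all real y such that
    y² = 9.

Bring every term to one side: y² - 9 = 0.
Factor: (y + 3)(y - 3) = 0.
So y = -3 or y = 3.

y = -3 or y = 3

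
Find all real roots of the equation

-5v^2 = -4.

v = -0.8944 or v = 0.8944

Rearrange to standard form: -5v^2 + 4 = 0.
Discriminant: (0)^2 - 4*(-5)*4 = 80.
Quadratic formula: v = (0 +/- sqrt(80)) / (-10).
So v = -2*sqrt(5)/5 ~= -0.8944 or v = 2*sqrt(5)/5 ~= 0.8944.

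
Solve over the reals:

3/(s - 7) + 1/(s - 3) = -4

Multiply both sides by (s - 7)(s - 3):
3(s - 3) + (s - 7) = -4(s - 7)(s - 3).
Expand and collect terms: -4s^2 + 36s - 68 = 0.
By the quadratic formula, s = (-36 +/- sqrt(208)) / -8, so s ~= 2.6972 or s ~= 6.3028.
Neither value makes a denominator zero (s != 7, s != 3), so both are valid.

s = 2.6972 or s = 6.3028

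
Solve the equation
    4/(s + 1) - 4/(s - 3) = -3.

Multiply both sides by (s + 1)(s - 3):
4(s - 3) - 4(s + 1) = -3(s + 1)(s - 3).
Expand and collect terms: -3s² + 6s + 25 = 0.
By the quadratic formula, s = (-6 ± √336) / -6, so s ≈ -2.0551 or s ≈ 4.0551.
Neither value makes a denominator zero (s ≠ -1, s ≠ 3), so both are valid.

s = -2.0551 or s = 4.0551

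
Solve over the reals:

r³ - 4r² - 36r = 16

r = -4 or r = -0.4721 or r = 8.4721

Rearrange: r³ - 4r² - 36r - 16 = 0.
Possible rational roots are divisors of -16. Testing r = -4 gives 0, so (r + 4) is a factor.
Divide: r³ - 4r² - 36r - 16 = (r + 4)(r² - 8r - 4).
Apply the quadratic formula to r² - 8r - 4 = 0: r = (8 ± √80)/2, i.e. r ≈ 8.4721 or r ≈ -0.4721.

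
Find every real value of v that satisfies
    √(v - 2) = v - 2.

v = 2 or v = 3

Square both sides: v - 2 = (v - 2)².
Expand and rearrange: v² - 5v + 6 = 0.
Solving gives v = 3 or v = 2.
Check each candidate in the original equation:
  v = 3: √(1) = 1, while v - 2 = 1 — valid.
  v = 2: √(0) = 0, while v - 2 = 0 — valid.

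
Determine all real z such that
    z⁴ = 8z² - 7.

z = -2.6458 or z = -1 or z = 1 or z = 2.6458

Let u = z². The equation becomes u² - 8u + 7 = 0.
Factor: (u - 7)(u - 1) = 0, so u = 7 or u = 1.
z² = 7 gives z = ±√(7) ≈ ±2.6458.
z² = 1 gives z = ±1.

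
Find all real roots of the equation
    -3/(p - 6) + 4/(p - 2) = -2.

p = 0.424 or p = 7.076

Multiply both sides by (p - 6)(p - 2):
-3(p - 2) + 4(p - 6) = -2(p - 6)(p - 2).
Expand and collect terms: -2p^2 + 15p - 6 = 0.
By the quadratic formula, p = (-15 +/- sqrt(177)) / -4, so p ~= 0.424 or p ~= 7.076.
Neither value makes a denominator zero (p != 6, p != 2), so both are valid.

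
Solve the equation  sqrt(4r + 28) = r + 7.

r = -7 or r = -3

Square both sides: 4r + 28 = (r + 7)^2.
Expand and rearrange: r^2 + 10r + 21 = 0.
Solving gives r = -3 or r = -7.
Check each candidate in the original equation:
  r = -3: sqrt(16) = 4, while r + 7 = 4 — valid.
  r = -7: sqrt(0) = 0, while r + 7 = 0 — valid.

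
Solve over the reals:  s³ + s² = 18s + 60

s = 5

Rearrange: s³ + s² - 18s - 60 = 0.
Possible rational roots are divisors of -60. Testing s = 5 gives 0, so (s - 5) is a factor.
Divide: s³ + s² - 18s - 60 = (s - 5)(s² + 6s + 12).
The quadratic s² + 6s + 12 has discriminant -12 < 0, so no further real roots.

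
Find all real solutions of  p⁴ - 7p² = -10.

Let u = p². The equation becomes u² - 7u + 10 = 0.
Factor: (u - 2)(u - 5) = 0, so u = 2 or u = 5.
p² = 2 gives p = ±√(2) ≈ ±1.4142.
p² = 5 gives p = ±√(5) ≈ ±2.2361.

p = -2.2361 or p = -1.4142 or p = 1.4142 or p = 2.2361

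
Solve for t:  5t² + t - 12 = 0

t = -1.6524 or t = 1.4524

Discriminant: (1)² − 4·5·(-12) = 241.
Quadratic formula: t = (-1 ± √241) / 10.
So t = -1/10 + √(241)/10 ≈ 1.4524 or t = -√(241)/10 - 1/10 ≈ -1.6524.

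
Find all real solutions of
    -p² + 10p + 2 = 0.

Discriminant: (10)² − 4·(-1)·2 = 108.
Quadratic formula: p = (-10 ± √108) / (-2).
So p = 5 - 3·√(3) ≈ -0.1962 or p = 5 + 3·√(3) ≈ 10.1962.

p = -0.1962 or p = 10.1962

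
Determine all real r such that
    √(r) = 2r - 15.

Square both sides: r = (2r - 15)².
Expand and rearrange: 4r² - 61r + 225 = 0.
Solving gives r = 9 or r = 6.25.
Check each candidate in the original equation:
  r = 9: √(9) = 3, while 2r - 15 = 3 — valid.
  r = 6.25: √(6.25) = 2.5, while 2r - 15 = -2.5 — extraneous.

r = 9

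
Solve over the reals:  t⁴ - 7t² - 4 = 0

t = -2.7443 or t = 2.7443

Let u = t². The equation becomes u² - 7u - 4 = 0.
By the quadratic formula, u = 7/2 + √(65)/2 or u = 7/2 - √(65)/2.
t² = 7/2 + √(65)/2 gives t = ±√(7/2 + √(65)/2) ≈ ±2.7443.
t² = 7/2 - √(65)/2 < 0 has no real solution.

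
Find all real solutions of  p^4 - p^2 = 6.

p = -1.7321 or p = 1.7321

Let u = p^2. The equation becomes u^2 - u - 6 = 0.
Factor: (u + 2)(u - 3) = 0, so u = -2 or u = 3.
p^2 = -2 < 0 has no real solution.
p^2 = 3 gives p = +/-sqrt(3) ~= +/-1.7321.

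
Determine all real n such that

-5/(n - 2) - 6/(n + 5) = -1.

Multiply both sides by (n - 2)(n + 5):
-5(n + 5) - 6(n - 2) = -(n - 2)(n + 5).
Expand and collect terms: -n^2 + 8n + 23 = 0.
By the quadratic formula, n = (-8 +/- sqrt(156)) / -2, so n ~= -2.245 or n ~= 10.245.
Neither value makes a denominator zero (n != 2, n != -5), so both are valid.

n = -2.245 or n = 10.245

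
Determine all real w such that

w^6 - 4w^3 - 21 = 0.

w = -1.4422 or w = 1.9129

Let u = w^3. The equation becomes u^2 - 4u - 21 = 0.
Factor: (u - 7)(u + 3) = 0, so u = 7 or u = -3.
w^3 = 7 gives w = (7)^(1/3) ~= 1.9129.
w^3 = -3 gives w = -(3)^(1/3) ~= -1.4422.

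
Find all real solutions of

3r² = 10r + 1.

r = -0.0972 or r = 3.4305

Rearrange to standard form: 3r² - 10r - 1 = 0.
Discriminant: (-10)² − 4·3·(-1) = 112.
Quadratic formula: r = (10 ± √112) / 6.
So r = 5/3 + 2·√(7)/3 ≈ 3.4305 or r = 5/3 - 2·√(7)/3 ≈ -0.0972.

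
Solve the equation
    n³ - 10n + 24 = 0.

n = -4

Possible rational roots are divisors of 24. Testing n = -4 gives 0, so (n + 4) is a factor.
Divide: n³ - 10n + 24 = (n + 4)(n² - 4n + 6).
The quadratic n² - 4n + 6 has discriminant -8 < 0, so no further real roots.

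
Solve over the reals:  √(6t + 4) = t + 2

t = 0 or t = 2

Square both sides: 6t + 4 = (t + 2)².
Expand and rearrange: t² - 2t = 0.
Solving gives t = 2 or t = 0.
Check each candidate in the original equation:
  t = 2: √(16) = 4, while t + 2 = 4 — valid.
  t = 0: √(4) = 2, while t + 2 = 2 — valid.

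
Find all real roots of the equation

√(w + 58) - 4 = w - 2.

w = 6

Isolate the radical: √(w + 58) = w + 2.
Square both sides: w + 58 = (w + 2)².
Expand and rearrange: w² + 3w - 54 = 0.
Solving gives w = 6 or w = -9.
Check each candidate in the original equation:
  w = 6: √(64) = 8, while w + 2 = 8 — valid.
  w = -9: √(49) = 7, while w + 2 = -7 — extraneous.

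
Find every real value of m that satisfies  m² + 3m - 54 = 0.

Factor: (m - 6)(m + 9) = 0.
So m = 6 or m = -9.

m = -9 or m = 6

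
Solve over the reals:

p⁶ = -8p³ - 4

Let u = p³. The equation becomes u² + 8u + 4 = 0.
By the quadratic formula, u = -4 + 2·√(3) or u = -4 - 2·√(3).
p³ = -4 + 2·√(3) gives p = -∛(4 - 2·√(3)) ≈ -0.8123.
p³ = -4 - 2·√(3) gives p = -∛(2·√(3) + 4) ≈ -1.9543.

p = -1.9543 or p = -0.8123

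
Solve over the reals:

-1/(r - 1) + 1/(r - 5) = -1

Multiply both sides by (r - 1)(r - 5):
-(r - 5) + (r - 1) = -(r - 1)(r - 5).
Expand and collect terms: -r² + 6r - 9 = 0.
This has the repeated root r = 3.
Neither value makes a denominator zero (r ≠ 1, r ≠ 5), so both are valid.

r = 3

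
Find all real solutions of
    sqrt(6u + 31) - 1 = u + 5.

u = -5 or u = -1

Isolate the radical: sqrt(6u + 31) = u + 6.
Square both sides: 6u + 31 = (u + 6)^2.
Expand and rearrange: u^2 + 6u + 5 = 0.
Solving gives u = -1 or u = -5.
Check each candidate in the original equation:
  u = -1: sqrt(25) = 5, while u + 6 = 5 — valid.
  u = -5: sqrt(1) = 1, while u + 6 = 1 — valid.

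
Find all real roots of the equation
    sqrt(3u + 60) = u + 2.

u = 7

Square both sides: 3u + 60 = (u + 2)^2.
Expand and rearrange: u^2 + u - 56 = 0.
Solving gives u = 7 or u = -8.
Check each candidate in the original equation:
  u = 7: sqrt(81) = 9, while u + 2 = 9 — valid.
  u = -8: sqrt(36) = 6, while u + 2 = -6 — extraneous.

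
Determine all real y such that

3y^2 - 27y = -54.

Bring every term to one side: 3y^2 - 27y + 54 = 0.
Factor: 3(y - 6)(y - 3) = 0.
So y = 6 or y = 3.

y = 3 or y = 6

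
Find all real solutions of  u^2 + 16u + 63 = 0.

Factor: (u + 7)(u + 9) = 0.
So u = -7 or u = -9.

u = -9 or u = -7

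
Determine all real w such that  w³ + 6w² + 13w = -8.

Rearrange: w³ + 6w² + 13w + 8 = 0.
Possible rational roots are divisors of 8. Testing w = -1 gives 0, so (w + 1) is a factor.
Divide: w³ + 6w² + 13w + 8 = (w + 1)(w² + 5w + 8).
The quadratic w² + 5w + 8 has discriminant -7 < 0, so no further real roots.

w = -1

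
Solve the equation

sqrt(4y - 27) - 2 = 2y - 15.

y = 7

Isolate the radical: sqrt(4y - 27) = 2y - 13.
Square both sides: 4y - 27 = (2y - 13)^2.
Expand and rearrange: 4y^2 - 56y + 196 = 0.
This gives the repeated root y = 7.
Check in the original equation:
  y = 7: sqrt(1) = 1, while 2y - 13 = 1 — valid.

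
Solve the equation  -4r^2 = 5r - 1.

r = -1.4254 or r = 0.1754

Rearrange to standard form: -4r^2 - 5r + 1 = 0.
Discriminant: (-5)^2 - 4*(-4)*1 = 41.
Quadratic formula: r = (5 +/- sqrt(41)) / (-8).
So r = -sqrt(41)/8 - 5/8 ~= -1.4254 or r = -5/8 + sqrt(41)/8 ~= 0.1754.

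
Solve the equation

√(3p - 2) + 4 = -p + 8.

Isolate the radical: √(3p - 2) = -p + 4.
Square both sides: 3p - 2 = (-p + 4)².
Expand and rearrange: p² - 11p + 18 = 0.
Solving gives p = 9 or p = 2.
Check each candidate in the original equation:
  p = 9: √(25) = 5, while -p + 4 = -5 — extraneous.
  p = 2: √(4) = 2, while -p + 4 = 2 — valid.

p = 2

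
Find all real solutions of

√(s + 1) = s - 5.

s = 8

Square both sides: s + 1 = (s - 5)².
Expand and rearrange: s² - 11s + 24 = 0.
Solving gives s = 8 or s = 3.
Check each candidate in the original equation:
  s = 8: √(9) = 3, while s - 5 = 3 — valid.
  s = 3: √(4) = 2, while s - 5 = -2 — extraneous.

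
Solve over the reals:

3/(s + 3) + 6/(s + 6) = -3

Multiply both sides by (s + 3)(s + 6):
3(s + 6) + 6(s + 3) = -3(s + 3)(s + 6).
Expand and collect terms: -3s² - 36s - 90 = 0.
By the quadratic formula, s = (36 ± √216) / -6, so s ≈ -8.4495 or s ≈ -3.5505.
Neither value makes a denominator zero (s ≠ -3, s ≠ -6), so both are valid.

s = -8.4495 or s = -3.5505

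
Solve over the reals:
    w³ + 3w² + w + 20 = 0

Possible rational roots are divisors of 20. Testing w = -4 gives 0, so (w + 4) is a factor.
Divide: w³ + 3w² + w + 20 = (w + 4)(w² - w + 5).
The quadratic w² - w + 5 has discriminant -19 < 0, so no further real roots.

w = -4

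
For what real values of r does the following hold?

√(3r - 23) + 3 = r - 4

Isolate the radical: √(3r - 23) = r - 7.
Square both sides: 3r - 23 = (r - 7)².
Expand and rearrange: r² - 17r + 72 = 0.
Solving gives r = 9 or r = 8.
Check each candidate in the original equation:
  r = 9: √(4) = 2, while r - 7 = 2 — valid.
  r = 8: √(1) = 1, while r - 7 = 1 — valid.

r = 8 or r = 9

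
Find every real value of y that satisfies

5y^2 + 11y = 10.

y = -2.8916 or y = 0.6916

Rearrange to standard form: 5y^2 + 11y - 10 = 0.
Discriminant: (11)^2 - 4*5*(-10) = 321.
Quadratic formula: y = (-11 +/- sqrt(321)) / 10.
So y = -11/10 + sqrt(321)/10 ~= 0.6916 or y = -sqrt(321)/10 - 11/10 ~= -2.8916.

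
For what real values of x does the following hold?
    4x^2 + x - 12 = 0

Discriminant: (1)^2 - 4*4*(-12) = 193.
Quadratic formula: x = (-1 +/- sqrt(193)) / 8.
So x = -1/8 + sqrt(193)/8 ~= 1.6116 or x = -sqrt(193)/8 - 1/8 ~= -1.8616.

x = -1.8616 or x = 1.6116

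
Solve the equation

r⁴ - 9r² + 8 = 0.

r = -2.8284 or r = -1 or r = 1 or r = 2.8284

Let u = r². The equation becomes u² - 9u + 8 = 0.
Factor: (u - 1)(u - 8) = 0, so u = 1 or u = 8.
r² = 1 gives r = ±1.
r² = 8 gives r = ±2·√(2) ≈ ±2.8284.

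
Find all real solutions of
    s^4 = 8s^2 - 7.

Let u = s^2. The equation becomes u^2 - 8u + 7 = 0.
Factor: (u - 1)(u - 7) = 0, so u = 1 or u = 7.
s^2 = 1 gives s = +/-1.
s^2 = 7 gives s = +/-sqrt(7) ~= +/-2.6458.

s = -2.6458 or s = -1 or s = 1 or s = 2.6458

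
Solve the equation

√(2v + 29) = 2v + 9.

v = -2

Square both sides: 2v + 29 = (2v + 9)².
Expand and rearrange: 4v² + 34v + 52 = 0.
Solving gives v = -2 or v = -6.5.
Check each candidate in the original equation:
  v = -2: √(25) = 5, while 2v + 9 = 5 — valid.
  v = -6.5: √(16) = 4, while 2v + 9 = -4 — extraneous.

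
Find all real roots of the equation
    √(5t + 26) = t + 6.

Square both sides: 5t + 26 = (t + 6)².
Expand and rearrange: t² + 7t + 10 = 0.
Solving gives t = -2 or t = -5.
Check each candidate in the original equation:
  t = -2: √(16) = 4, while t + 6 = 4 — valid.
  t = -5: √(1) = 1, while t + 6 = 1 — valid.

t = -5 or t = -2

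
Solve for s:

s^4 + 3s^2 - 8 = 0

Let u = s^2. The equation becomes u^2 + 3u - 8 = 0.
By the quadratic formula, u = -3/2 + sqrt(41)/2 or u = -sqrt(41)/2 - 3/2.
s^2 = -3/2 + sqrt(41)/2 gives s = +/-sqrt(-3/2 + sqrt(41)/2) ~= +/-1.3044.
s^2 = -sqrt(41)/2 - 3/2 < 0 has no real solution.

s = -1.3044 or s = 1.3044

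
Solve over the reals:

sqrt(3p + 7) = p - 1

p = 6

Square both sides: 3p + 7 = (p - 1)^2.
Expand and rearrange: p^2 - 5p - 6 = 0.
Solving gives p = 6 or p = -1.
Check each candidate in the original equation:
  p = 6: sqrt(25) = 5, while p - 1 = 5 — valid.
  p = -1: sqrt(4) = 2, while p - 1 = -2 — extraneous.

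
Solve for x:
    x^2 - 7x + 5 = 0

x = 0.8074 or x = 6.1926

Discriminant: (-7)^2 - 4*1*5 = 29.
Quadratic formula: x = (7 +/- sqrt(29)) / 2.
So x = sqrt(29)/2 + 7/2 ~= 6.1926 or x = 7/2 - sqrt(29)/2 ~= 0.8074.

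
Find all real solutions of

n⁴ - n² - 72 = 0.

n = -3 or n = 3

Let u = n². The equation becomes u² - u - 72 = 0.
Factor: (u + 8)(u - 9) = 0, so u = -8 or u = 9.
n² = -8 < 0 has no real solution.
n² = 9 gives n = ±3.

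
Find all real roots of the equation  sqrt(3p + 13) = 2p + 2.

p = 1

Square both sides: 3p + 13 = (2p + 2)^2.
Expand and rearrange: 4p^2 + 5p - 9 = 0.
Solving gives p = 1 or p = -2.25.
Check each candidate in the original equation:
  p = 1: sqrt(16) = 4, while 2p + 2 = 4 — valid.
  p = -2.25: sqrt(6.25) = 2.5, while 2p + 2 = -2.5 — extraneous.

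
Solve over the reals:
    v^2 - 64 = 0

v = -8 or v = 8

Factor: (v - 8)(v + 8) = 0.
So v = 8 or v = -8.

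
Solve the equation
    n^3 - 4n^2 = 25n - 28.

Rearrange: n^3 - 4n^2 - 25n + 28 = 0.
Possible rational roots are divisors of 28. Testing n = -4 gives 0, so (n + 4) is a factor.
Divide: n^3 - 4n^2 - 25n + 28 = (n + 4)(n^2 - 8n + 7).
Factor the quadratic: n = 7 or n = 1.

n = -4 or n = 1 or n = 7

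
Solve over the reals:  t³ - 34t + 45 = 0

t = -6.4051 or t = 1.4051 or t = 5

Possible rational roots are divisors of 45. Testing t = 5 gives 0, so (t - 5) is a factor.
Divide: t³ - 34t + 45 = (t - 5)(t² + 5t - 9).
Apply the quadratic formula to t² + 5t - 9 = 0: t = (-5 ± √61)/2, i.e. t ≈ 1.4051 or t ≈ -6.4051.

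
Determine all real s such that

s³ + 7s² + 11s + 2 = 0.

Possible rational roots are divisors of 2. Testing s = -2 gives 0, so (s + 2) is a factor.
Divide: s³ + 7s² + 11s + 2 = (s + 2)(s² + 5s + 1).
Apply the quadratic formula to s² + 5s + 1 = 0: s = (-5 ± √21)/2, i.e. s ≈ -0.2087 or s ≈ -4.7913.

s = -4.7913 or s = -2 or s = -0.2087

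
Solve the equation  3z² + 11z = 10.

z = -4.4207 or z = 0.754

Rearrange to standard form: 3z² + 11z - 10 = 0.
Discriminant: (11)² − 4·3·(-10) = 241.
Quadratic formula: z = (-11 ± √241) / 6.
So z = -11/6 + √(241)/6 ≈ 0.754 or z = -√(241)/6 - 11/6 ≈ -4.4207.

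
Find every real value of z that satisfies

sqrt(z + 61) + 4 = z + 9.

Isolate the radical: sqrt(z + 61) = z + 5.
Square both sides: z + 61 = (z + 5)^2.
Expand and rearrange: z^2 + 9z - 36 = 0.
Solving gives z = 3 or z = -12.
Check each candidate in the original equation:
  z = 3: sqrt(64) = 8, while z + 5 = 8 — valid.
  z = -12: sqrt(49) = 7, while z + 5 = -7 — extraneous.

z = 3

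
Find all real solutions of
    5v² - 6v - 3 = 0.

Discriminant: (-6)² − 4·5·(-3) = 96.
Quadratic formula: v = (6 ± √96) / 10.
So v = 3/5 + 2·√(6)/5 ≈ 1.5798 or v = 3/5 - 2·√(6)/5 ≈ -0.3798.

v = -0.3798 or v = 1.5798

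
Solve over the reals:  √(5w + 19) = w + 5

w = -3 or w = -2

Square both sides: 5w + 19 = (w + 5)².
Expand and rearrange: w² + 5w + 6 = 0.
Solving gives w = -2 or w = -3.
Check each candidate in the original equation:
  w = -2: √(9) = 3, while w + 5 = 3 — valid.
  w = -3: √(4) = 2, while w + 5 = 2 — valid.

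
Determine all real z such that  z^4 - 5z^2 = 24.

Let u = z^2. The equation becomes u^2 - 5u - 24 = 0.
Factor: (u - 8)(u + 3) = 0, so u = 8 or u = -3.
z^2 = 8 gives z = +/-2*sqrt(2) ~= +/-2.8284.
z^2 = -3 < 0 has no real solution.

z = -2.8284 or z = 2.8284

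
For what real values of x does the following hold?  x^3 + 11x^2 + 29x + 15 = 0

Possible rational roots are divisors of 15. Testing x = -3 gives 0, so (x + 3) is a factor.
Divide: x^3 + 11x^2 + 29x + 15 = (x + 3)(x^2 + 8x + 5).
Apply the quadratic formula to x^2 + 8x + 5 = 0: x = (-8 +/- sqrt(44))/2, i.e. x ~= -0.6834 or x ~= -7.3166.

x = -7.3166 or x = -3 or x = -0.6834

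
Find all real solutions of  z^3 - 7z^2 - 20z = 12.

Rearrange: z^3 - 7z^2 - 20z - 12 = 0.
Possible rational roots are divisors of -12. Testing z = -1 gives 0, so (z + 1) is a factor.
Divide: z^3 - 7z^2 - 20z - 12 = (z + 1)(z^2 - 8z - 12).
Apply the quadratic formula to z^2 - 8z - 12 = 0: z = (8 +/- sqrt(112))/2, i.e. z ~= 9.2915 or z ~= -1.2915.

z = -1.2915 or z = -1 or z = 9.2915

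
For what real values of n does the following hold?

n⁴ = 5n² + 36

n = -3 or n = 3

Let u = n². The equation becomes u² - 5u - 36 = 0.
Factor: (u - 9)(u + 4) = 0, so u = 9 or u = -4.
n² = 9 gives n = ±3.
n² = -4 < 0 has no real solution.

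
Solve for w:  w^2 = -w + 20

Bring every term to one side: w^2 + w - 20 = 0.
Factor: (w - 4)(w + 5) = 0.
So w = 4 or w = -5.

w = -5 or w = 4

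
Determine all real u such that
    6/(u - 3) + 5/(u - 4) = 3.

Multiply both sides by (u - 3)(u - 4):
6(u - 4) + 5(u - 3) = 3(u - 3)(u - 4).
Expand and collect terms: 3u² - 32u + 75 = 0.
By the quadratic formula, u = (32 ± √124) / 6, so u ≈ 7.1893 or u ≈ 3.4774.
Neither value makes a denominator zero (u ≠ 3, u ≠ 4), so both are valid.

u = 3.4774 or u = 7.1893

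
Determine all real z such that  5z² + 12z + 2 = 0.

z = -2.2198 or z = -0.1802

Discriminant: (12)² − 4·5·2 = 104.
Quadratic formula: z = (-12 ± √104) / 10.
So z = -6/5 + √(26)/5 ≈ -0.1802 or z = -6/5 - √(26)/5 ≈ -2.2198.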